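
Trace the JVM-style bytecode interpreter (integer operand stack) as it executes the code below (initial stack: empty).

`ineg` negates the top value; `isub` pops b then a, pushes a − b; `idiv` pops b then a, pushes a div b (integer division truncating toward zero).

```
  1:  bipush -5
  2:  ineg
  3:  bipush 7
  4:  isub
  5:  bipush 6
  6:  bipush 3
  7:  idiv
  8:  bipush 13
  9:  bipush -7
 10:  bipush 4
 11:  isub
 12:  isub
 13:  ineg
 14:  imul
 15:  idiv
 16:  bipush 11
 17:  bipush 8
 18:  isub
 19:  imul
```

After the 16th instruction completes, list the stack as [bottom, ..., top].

[0, 11]

bipush -5 → -5
ineg      → 5
bipush 7  → 5 7
isub      → -2
bipush 6  → -2 6
bipush 3  → -2 6 3
idiv      → -2 2
bipush 13 → -2 2 13
bipush -7 → -2 2 13 -7
bipush 4  → -2 2 13 -7 4
isub      → -2 2 13 -11
isub      → -2 2 24
ineg      → -2 2 -24
imul      → -2 -48
idiv      → 0
bipush 11 → 0 11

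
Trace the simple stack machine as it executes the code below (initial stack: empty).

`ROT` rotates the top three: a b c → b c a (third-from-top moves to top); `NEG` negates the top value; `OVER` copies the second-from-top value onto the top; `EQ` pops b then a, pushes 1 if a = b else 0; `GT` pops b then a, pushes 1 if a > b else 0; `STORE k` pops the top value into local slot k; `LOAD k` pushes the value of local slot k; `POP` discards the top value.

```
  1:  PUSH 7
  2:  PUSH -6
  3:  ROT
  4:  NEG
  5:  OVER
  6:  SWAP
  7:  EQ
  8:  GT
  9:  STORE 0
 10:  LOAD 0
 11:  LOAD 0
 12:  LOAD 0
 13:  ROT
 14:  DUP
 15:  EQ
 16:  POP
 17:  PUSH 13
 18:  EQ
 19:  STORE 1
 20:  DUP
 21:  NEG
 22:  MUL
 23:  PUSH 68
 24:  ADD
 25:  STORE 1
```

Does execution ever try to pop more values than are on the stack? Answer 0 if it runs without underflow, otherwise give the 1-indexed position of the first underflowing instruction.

3

PUSH 7   [7]
PUSH -6  [7, -6]
ROT  — needs 3 operands, stack has 2 → underflow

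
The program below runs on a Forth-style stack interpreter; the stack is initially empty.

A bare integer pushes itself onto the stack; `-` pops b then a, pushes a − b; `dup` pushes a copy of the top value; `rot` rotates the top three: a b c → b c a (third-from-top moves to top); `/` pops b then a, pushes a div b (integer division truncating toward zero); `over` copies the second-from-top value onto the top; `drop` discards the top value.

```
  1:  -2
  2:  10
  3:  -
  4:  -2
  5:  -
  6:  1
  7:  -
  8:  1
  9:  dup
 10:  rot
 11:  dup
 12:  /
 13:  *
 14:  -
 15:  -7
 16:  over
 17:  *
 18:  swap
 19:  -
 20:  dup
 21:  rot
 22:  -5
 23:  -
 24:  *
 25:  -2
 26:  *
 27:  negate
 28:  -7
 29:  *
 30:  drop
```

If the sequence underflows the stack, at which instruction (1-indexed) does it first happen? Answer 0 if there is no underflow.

-2   → -2
10   → -2 10
-    → -12
-2   → -12 -2
-    → -10
1    → -10 1
-    → -11
1    → -11 1
dup  → -11 1 1
rot  → 1 1 -11
dup  → 1 1 -11 -11
/    → 1 1 1
*    → 1 1
-    → 0
-7   → 0 -7
over → 0 -7 0
*    → 0 0
swap → 0 0
-    → 0
dup  → 0 0
rot  — needs 3 operands, stack has 2 → underflow

21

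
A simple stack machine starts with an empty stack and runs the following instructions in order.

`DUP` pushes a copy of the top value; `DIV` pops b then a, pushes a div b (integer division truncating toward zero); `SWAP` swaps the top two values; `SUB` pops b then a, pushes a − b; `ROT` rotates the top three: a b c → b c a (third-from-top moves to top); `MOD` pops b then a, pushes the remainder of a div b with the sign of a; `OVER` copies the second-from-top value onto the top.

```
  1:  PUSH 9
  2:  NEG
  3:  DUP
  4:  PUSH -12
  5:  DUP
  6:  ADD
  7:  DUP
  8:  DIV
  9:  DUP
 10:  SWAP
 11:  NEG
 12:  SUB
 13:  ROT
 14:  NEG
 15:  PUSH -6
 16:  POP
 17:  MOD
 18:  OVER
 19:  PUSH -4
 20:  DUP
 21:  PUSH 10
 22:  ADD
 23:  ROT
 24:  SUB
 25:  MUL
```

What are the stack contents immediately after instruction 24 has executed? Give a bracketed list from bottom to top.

PUSH 9   -> 9
NEG      -> -9
DUP      -> -9 -9
PUSH -12 -> -9 -9 -12
DUP      -> -9 -9 -12 -12
ADD      -> -9 -9 -24
DUP      -> -9 -9 -24 -24
DIV      -> -9 -9 1
DUP      -> -9 -9 1 1
SWAP     -> -9 -9 1 1
NEG      -> -9 -9 1 -1
SUB      -> -9 -9 2
ROT      -> -9 2 -9
NEG      -> -9 2 9
PUSH -6  -> -9 2 9 -6
POP      -> -9 2 9
MOD      -> -9 2
OVER     -> -9 2 -9
PUSH -4  -> -9 2 -9 -4
DUP      -> -9 2 -9 -4 -4
PUSH 10  -> -9 2 -9 -4 -4 10
ADD      -> -9 2 -9 -4 6
ROT      -> -9 2 -4 6 -9
SUB      -> -9 2 -4 15

[-9, 2, -4, 15]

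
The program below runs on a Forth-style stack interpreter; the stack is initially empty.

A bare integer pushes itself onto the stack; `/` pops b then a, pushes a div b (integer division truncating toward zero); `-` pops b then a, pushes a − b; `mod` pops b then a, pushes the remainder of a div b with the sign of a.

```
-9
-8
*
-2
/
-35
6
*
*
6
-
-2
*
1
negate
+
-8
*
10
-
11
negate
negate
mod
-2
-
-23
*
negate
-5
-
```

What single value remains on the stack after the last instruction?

-9      [-9]
-8      [-9, -8]
*       [72]
-2      [72, -2]
/       [-36]
-35     [-36, -35]
6       [-36, -35, 6]
*       [-36, -210]
*       [7560]
6       [7560, 6]
-       [7554]
-2      [7554, -2]
*       [-15108]
1       [-15108, 1]
negate  [-15108, -1]
+       [-15109]
-8      [-15109, -8]
*       [120872]
10      [120872, 10]
-       [120862]
11      [120862, 11]
negate  [120862, -11]
negate  [120862, 11]
mod     [5]
-2      [5, -2]
-       [7]
-23     [7, -23]
*       [-161]
negate  [161]
-5      [161, -5]
-       [166]

166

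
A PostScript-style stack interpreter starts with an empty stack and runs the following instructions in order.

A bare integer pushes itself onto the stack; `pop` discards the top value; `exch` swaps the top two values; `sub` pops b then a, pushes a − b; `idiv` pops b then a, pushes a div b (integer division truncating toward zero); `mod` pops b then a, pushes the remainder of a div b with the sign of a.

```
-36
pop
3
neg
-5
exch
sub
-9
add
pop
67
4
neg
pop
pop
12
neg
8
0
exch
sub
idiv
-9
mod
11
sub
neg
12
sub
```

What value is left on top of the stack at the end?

-2

-36  : -36
pop  : (empty)
3    : 3
neg  : -3
-5   : -3 -5
exch : -5 -3
sub  : -2
-9   : -2 -9
add  : -11
pop  : (empty)
67   : 67
4    : 67 4
neg  : 67 -4
pop  : 67
pop  : (empty)
12   : 12
neg  : -12
8    : -12 8
0    : -12 8 0
exch : -12 0 8
sub  : -12 -8
idiv : 1
-9   : 1 -9
mod  : 1
11   : 1 11
sub  : -10
neg  : 10
12   : 10 12
sub  : -2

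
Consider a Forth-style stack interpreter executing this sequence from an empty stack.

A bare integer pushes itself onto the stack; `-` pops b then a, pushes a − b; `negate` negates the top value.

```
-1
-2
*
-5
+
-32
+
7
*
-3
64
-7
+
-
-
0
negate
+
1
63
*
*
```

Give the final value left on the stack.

-1     : -1
-2     : -1 -2
*      : 2
-5     : 2 -5
+      : -3
-32    : -3 -32
+      : -35
7      : -35 7
*      : -245
-3     : -245 -3
64     : -245 -3 64
-7     : -245 -3 64 -7
+      : -245 -3 57
-      : -245 -60
-      : -185
0      : -185 0
negate : -185 0
+      : -185
1      : -185 1
63     : -185 1 63
*      : -185 63
*      : -11655

-11655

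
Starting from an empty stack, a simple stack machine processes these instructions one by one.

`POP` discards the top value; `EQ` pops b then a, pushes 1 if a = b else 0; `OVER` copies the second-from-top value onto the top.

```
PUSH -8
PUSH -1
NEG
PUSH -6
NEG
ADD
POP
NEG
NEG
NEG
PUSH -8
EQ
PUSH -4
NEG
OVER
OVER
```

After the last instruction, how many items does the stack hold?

PUSH -8  -8
PUSH -1  -8 -1
NEG      -8 1
PUSH -6  -8 1 -6
NEG      -8 1 6
ADD      -8 7
POP      -8
NEG      8
NEG      -8
NEG      8
PUSH -8  8 -8
EQ       0
PUSH -4  0 -4
NEG      0 4
OVER     0 4 0
OVER     0 4 0 4

4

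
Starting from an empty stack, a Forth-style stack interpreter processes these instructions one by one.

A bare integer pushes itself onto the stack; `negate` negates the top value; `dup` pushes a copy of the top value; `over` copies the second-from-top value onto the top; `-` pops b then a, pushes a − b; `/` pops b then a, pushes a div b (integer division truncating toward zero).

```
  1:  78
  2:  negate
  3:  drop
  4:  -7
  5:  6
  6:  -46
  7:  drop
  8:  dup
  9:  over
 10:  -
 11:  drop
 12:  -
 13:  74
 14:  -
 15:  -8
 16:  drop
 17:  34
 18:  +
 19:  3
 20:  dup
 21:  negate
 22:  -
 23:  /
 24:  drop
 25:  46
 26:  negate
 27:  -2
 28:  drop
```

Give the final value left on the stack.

-46

78     : 78
negate : -78
drop   : (empty)
-7     : -7
6      : -7 6
-46    : -7 6 -46
drop   : -7 6
dup    : -7 6 6
over   : -7 6 6 6
-      : -7 6 0
drop   : -7 6
-      : -13
74     : -13 74
-      : -87
-8     : -87 -8
drop   : -87
34     : -87 34
+      : -53
3      : -53 3
dup    : -53 3 3
negate : -53 3 -3
-      : -53 6
/      : -8
drop   : (empty)
46     : 46
negate : -46
-2     : -46 -2
drop   : -46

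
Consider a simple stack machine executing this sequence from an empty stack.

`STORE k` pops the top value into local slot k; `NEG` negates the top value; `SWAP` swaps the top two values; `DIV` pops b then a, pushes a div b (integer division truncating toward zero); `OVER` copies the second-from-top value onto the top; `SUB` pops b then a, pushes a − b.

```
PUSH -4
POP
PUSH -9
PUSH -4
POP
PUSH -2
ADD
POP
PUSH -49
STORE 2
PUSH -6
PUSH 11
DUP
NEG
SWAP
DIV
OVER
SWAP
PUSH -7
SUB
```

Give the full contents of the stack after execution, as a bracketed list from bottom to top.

[-6, -6, 6]

PUSH -4  → [-4]
POP      → []
PUSH -9  → [-9]
PUSH -4  → [-9, -4]
POP      → [-9]
PUSH -2  → [-9, -2]
ADD      → [-11]
POP      → []
PUSH -49 → [-49]
STORE 2  → []
PUSH -6  → [-6]
PUSH 11  → [-6, 11]
DUP      → [-6, 11, 11]
NEG      → [-6, 11, -11]
SWAP     → [-6, -11, 11]
DIV      → [-6, -1]
OVER     → [-6, -1, -6]
SWAP     → [-6, -6, -1]
PUSH -7  → [-6, -6, -1, -7]
SUB      → [-6, -6, 6]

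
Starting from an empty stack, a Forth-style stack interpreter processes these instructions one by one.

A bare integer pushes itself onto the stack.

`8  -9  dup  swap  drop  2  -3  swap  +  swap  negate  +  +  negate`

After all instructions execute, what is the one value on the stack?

8      → 8
-9     → 8 -9
dup    → 8 -9 -9
swap   → 8 -9 -9
drop   → 8 -9
2      → 8 -9 2
-3     → 8 -9 2 -3
swap   → 8 -9 -3 2
+      → 8 -9 -1
swap   → 8 -1 -9
negate → 8 -1 9
+      → 8 8
+      → 16
negate → -16

-16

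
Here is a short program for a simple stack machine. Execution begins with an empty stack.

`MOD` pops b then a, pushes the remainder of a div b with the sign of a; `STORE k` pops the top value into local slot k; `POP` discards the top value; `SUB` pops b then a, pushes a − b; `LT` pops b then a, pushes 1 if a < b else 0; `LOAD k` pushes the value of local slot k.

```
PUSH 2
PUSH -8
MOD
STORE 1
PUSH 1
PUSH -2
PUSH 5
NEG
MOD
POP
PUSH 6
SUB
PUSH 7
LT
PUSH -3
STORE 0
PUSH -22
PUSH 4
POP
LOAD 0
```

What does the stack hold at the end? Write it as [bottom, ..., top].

PUSH 2    [2]
PUSH -8   [2, -8]
MOD       [2]
STORE 1   []
PUSH 1    [1]
PUSH -2   [1, -2]
PUSH 5    [1, -2, 5]
NEG       [1, -2, -5]
MOD       [1, -2]
POP       [1]
PUSH 6    [1, 6]
SUB       [-5]
PUSH 7    [-5, 7]
LT        [1]
PUSH -3   [1, -3]
STORE 0   [1]
PUSH -22  [1, -22]
PUSH 4    [1, -22, 4]
POP       [1, -22]
LOAD 0    [1, -22, -3]

[1, -22, -3]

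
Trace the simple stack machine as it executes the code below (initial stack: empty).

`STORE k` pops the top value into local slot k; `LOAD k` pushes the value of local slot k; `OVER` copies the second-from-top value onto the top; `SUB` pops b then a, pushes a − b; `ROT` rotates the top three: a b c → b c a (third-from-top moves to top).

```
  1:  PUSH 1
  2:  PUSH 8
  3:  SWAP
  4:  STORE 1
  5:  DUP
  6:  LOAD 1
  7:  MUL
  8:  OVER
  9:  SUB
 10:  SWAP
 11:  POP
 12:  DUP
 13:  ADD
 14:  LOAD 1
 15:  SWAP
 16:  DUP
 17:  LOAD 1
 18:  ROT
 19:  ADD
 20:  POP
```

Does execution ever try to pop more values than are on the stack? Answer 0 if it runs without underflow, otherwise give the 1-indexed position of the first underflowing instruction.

0

PUSH 1   1
PUSH 8   1 8
SWAP     8 1
STORE 1  8
DUP      8 8
LOAD 1   8 8 1
MUL      8 8
OVER     8 8 8
SUB      8 0
SWAP     0 8
POP      0
DUP      0 0
ADD      0
LOAD 1   0 1
SWAP     1 0
DUP      1 0 0
LOAD 1   1 0 0 1
ROT      1 0 1 0
ADD      1 0 1
POP      1 0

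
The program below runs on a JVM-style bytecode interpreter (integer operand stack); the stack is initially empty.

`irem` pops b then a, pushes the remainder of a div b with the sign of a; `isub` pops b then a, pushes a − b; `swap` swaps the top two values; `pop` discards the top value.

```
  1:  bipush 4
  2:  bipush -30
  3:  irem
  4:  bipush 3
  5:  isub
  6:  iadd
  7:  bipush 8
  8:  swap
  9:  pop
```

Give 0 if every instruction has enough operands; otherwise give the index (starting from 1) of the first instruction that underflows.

bipush 4   : [4]
bipush -30 : [4, -30]
irem       : [4]
bipush 3   : [4, 3]
isub       : [1]
iadd  — needs 2 operands, stack has 1 → underflow

6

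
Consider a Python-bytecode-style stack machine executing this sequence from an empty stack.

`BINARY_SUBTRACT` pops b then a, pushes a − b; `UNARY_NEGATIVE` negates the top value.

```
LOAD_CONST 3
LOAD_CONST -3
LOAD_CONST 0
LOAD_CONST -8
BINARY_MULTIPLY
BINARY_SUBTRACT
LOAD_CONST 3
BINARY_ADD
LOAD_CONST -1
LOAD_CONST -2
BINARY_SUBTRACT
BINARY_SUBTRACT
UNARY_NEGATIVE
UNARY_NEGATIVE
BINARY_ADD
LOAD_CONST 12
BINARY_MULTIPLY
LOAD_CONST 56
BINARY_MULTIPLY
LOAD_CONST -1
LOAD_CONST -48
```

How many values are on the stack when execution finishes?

LOAD_CONST 3    -> [3]
LOAD_CONST -3   -> [3, -3]
LOAD_CONST 0    -> [3, -3, 0]
LOAD_CONST -8   -> [3, -3, 0, -8]
BINARY_MULTIPLY -> [3, -3, 0]
BINARY_SUBTRACT -> [3, -3]
LOAD_CONST 3    -> [3, -3, 3]
BINARY_ADD      -> [3, 0]
LOAD_CONST -1   -> [3, 0, -1]
LOAD_CONST -2   -> [3, 0, -1, -2]
BINARY_SUBTRACT -> [3, 0, 1]
BINARY_SUBTRACT -> [3, -1]
UNARY_NEGATIVE  -> [3, 1]
UNARY_NEGATIVE  -> [3, -1]
BINARY_ADD      -> [2]
LOAD_CONST 12   -> [2, 12]
BINARY_MULTIPLY -> [24]
LOAD_CONST 56   -> [24, 56]
BINARY_MULTIPLY -> [1344]
LOAD_CONST -1   -> [1344, -1]
LOAD_CONST -48  -> [1344, -1, -48]

3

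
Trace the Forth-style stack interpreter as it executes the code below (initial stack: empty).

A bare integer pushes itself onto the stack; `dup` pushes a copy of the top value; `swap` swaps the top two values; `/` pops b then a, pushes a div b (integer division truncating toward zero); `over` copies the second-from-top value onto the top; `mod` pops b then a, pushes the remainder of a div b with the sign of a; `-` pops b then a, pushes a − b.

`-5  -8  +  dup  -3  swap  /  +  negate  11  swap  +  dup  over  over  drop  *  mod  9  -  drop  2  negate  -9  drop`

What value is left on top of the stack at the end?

-5      [-5]
-8      [-5, -8]
+       [-13]
dup     [-13, -13]
-3      [-13, -13, -3]
swap    [-13, -3, -13]
/       [-13, 0]
+       [-13]
negate  [13]
11      [13, 11]
swap    [11, 13]
+       [24]
dup     [24, 24]
over    [24, 24, 24]
over    [24, 24, 24, 24]
drop    [24, 24, 24]
*       [24, 576]
mod     [24]
9       [24, 9]
-       [15]
drop    []
2       [2]
negate  [-2]
-9      [-2, -9]
drop    [-2]

-2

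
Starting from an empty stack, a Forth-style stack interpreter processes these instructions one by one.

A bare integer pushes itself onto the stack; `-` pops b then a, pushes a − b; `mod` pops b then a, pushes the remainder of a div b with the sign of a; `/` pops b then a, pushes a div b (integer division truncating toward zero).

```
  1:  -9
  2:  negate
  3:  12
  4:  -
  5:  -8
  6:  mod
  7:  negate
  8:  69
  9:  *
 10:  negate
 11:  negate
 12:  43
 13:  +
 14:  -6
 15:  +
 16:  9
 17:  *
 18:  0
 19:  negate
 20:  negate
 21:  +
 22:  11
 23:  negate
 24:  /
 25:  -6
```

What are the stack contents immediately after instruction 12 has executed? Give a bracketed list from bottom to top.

[207, 43]

-9     → -9
negate → 9
12     → 9 12
-      → -3
-8     → -3 -8
mod    → -3
negate → 3
69     → 3 69
*      → 207
negate → -207
negate → 207
43     → 207 43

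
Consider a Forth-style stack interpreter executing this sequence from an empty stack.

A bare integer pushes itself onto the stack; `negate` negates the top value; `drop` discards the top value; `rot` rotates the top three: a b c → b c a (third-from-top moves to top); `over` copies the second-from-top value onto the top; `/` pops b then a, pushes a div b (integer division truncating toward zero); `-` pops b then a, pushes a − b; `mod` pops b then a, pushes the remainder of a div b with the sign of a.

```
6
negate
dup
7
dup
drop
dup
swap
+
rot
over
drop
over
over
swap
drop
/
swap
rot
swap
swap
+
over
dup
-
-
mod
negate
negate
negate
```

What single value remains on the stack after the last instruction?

6      -> [6]
negate -> [-6]
dup    -> [-6, -6]
7      -> [-6, -6, 7]
dup    -> [-6, -6, 7, 7]
drop   -> [-6, -6, 7]
dup    -> [-6, -6, 7, 7]
swap   -> [-6, -6, 7, 7]
+      -> [-6, -6, 14]
rot    -> [-6, 14, -6]
over   -> [-6, 14, -6, 14]
drop   -> [-6, 14, -6]
over   -> [-6, 14, -6, 14]
over   -> [-6, 14, -6, 14, -6]
swap   -> [-6, 14, -6, -6, 14]
drop   -> [-6, 14, -6, -6]
/      -> [-6, 14, 1]
swap   -> [-6, 1, 14]
rot    -> [1, 14, -6]
swap   -> [1, -6, 14]
swap   -> [1, 14, -6]
+      -> [1, 8]
over   -> [1, 8, 1]
dup    -> [1, 8, 1, 1]
-      -> [1, 8, 0]
-      -> [1, 8]
mod    -> [1]
negate -> [-1]
negate -> [1]
negate -> [-1]

-1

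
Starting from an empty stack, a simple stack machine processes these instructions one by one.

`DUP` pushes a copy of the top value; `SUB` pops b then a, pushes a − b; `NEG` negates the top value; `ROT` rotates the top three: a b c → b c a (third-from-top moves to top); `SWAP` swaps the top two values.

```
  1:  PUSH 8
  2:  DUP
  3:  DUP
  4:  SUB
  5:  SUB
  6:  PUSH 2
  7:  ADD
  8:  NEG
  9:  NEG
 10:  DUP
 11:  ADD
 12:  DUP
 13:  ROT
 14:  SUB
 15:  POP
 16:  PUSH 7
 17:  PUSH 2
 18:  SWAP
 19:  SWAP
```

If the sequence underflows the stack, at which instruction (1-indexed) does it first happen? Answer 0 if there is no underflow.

PUSH 8 → 8
DUP    → 8 8
DUP    → 8 8 8
SUB    → 8 0
SUB    → 8
PUSH 2 → 8 2
ADD    → 10
NEG    → -10
NEG    → 10
DUP    → 10 10
ADD    → 20
DUP    → 20 20
ROT  — needs 3 operands, stack has 2 → underflow

13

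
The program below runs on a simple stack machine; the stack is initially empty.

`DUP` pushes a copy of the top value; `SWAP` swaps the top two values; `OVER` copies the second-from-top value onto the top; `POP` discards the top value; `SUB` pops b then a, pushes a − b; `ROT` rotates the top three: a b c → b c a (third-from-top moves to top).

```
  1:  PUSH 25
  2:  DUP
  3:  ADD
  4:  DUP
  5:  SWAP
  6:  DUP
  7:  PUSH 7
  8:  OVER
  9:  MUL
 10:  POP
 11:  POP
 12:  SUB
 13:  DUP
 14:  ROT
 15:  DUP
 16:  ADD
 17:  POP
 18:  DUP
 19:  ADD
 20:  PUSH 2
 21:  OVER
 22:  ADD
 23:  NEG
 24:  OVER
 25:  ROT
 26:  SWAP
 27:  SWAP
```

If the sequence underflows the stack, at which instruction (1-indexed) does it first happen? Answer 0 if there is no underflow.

14

PUSH 25  25
DUP      25 25
ADD      50
DUP      50 50
SWAP     50 50
DUP      50 50 50
PUSH 7   50 50 50 7
OVER     50 50 50 7 50
MUL      50 50 50 350
POP      50 50 50
POP      50 50
SUB      0
DUP      0 0
ROT  — needs 3 operands, stack has 2 → underflow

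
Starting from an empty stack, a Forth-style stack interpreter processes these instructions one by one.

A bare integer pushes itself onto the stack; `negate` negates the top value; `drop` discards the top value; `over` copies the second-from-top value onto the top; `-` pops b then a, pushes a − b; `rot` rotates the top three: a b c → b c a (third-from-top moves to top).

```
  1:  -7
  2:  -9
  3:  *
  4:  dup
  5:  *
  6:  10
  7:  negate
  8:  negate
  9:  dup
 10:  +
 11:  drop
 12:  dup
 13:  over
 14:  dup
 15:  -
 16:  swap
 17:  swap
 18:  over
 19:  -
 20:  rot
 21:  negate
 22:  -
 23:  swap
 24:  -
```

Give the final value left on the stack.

-3969

-7     : -7
-9     : -7 -9
*      : 63
dup    : 63 63
*      : 3969
10     : 3969 10
negate : 3969 -10
negate : 3969 10
dup    : 3969 10 10
+      : 3969 20
drop   : 3969
dup    : 3969 3969
over   : 3969 3969 3969
dup    : 3969 3969 3969 3969
-      : 3969 3969 0
swap   : 3969 0 3969
swap   : 3969 3969 0
over   : 3969 3969 0 3969
-      : 3969 3969 -3969
rot    : 3969 -3969 3969
negate : 3969 -3969 -3969
-      : 3969 0
swap   : 0 3969
-      : -3969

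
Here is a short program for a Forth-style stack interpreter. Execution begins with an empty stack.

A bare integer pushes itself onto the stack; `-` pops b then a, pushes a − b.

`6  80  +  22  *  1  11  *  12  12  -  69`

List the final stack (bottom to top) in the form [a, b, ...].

[1892, 11, 0, 69]

6  → 6
80 → 6 80
+  → 86
22 → 86 22
*  → 1892
1  → 1892 1
11 → 1892 1 11
*  → 1892 11
12 → 1892 11 12
12 → 1892 11 12 12
-  → 1892 11 0
69 → 1892 11 0 69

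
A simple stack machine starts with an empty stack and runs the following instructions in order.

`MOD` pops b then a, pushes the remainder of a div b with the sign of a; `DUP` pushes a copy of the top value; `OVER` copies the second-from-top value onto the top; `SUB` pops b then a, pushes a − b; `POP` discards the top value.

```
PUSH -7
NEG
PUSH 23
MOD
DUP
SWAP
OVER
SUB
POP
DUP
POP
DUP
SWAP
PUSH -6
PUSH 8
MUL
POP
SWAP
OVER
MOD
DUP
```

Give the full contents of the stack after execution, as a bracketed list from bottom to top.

[7, 0, 0]

PUSH -7 : -7
NEG     : 7
PUSH 23 : 7 23
MOD     : 7
DUP     : 7 7
SWAP    : 7 7
OVER    : 7 7 7
SUB     : 7 0
POP     : 7
DUP     : 7 7
POP     : 7
DUP     : 7 7
SWAP    : 7 7
PUSH -6 : 7 7 -6
PUSH 8  : 7 7 -6 8
MUL     : 7 7 -48
POP     : 7 7
SWAP    : 7 7
OVER    : 7 7 7
MOD     : 7 0
DUP     : 7 0 0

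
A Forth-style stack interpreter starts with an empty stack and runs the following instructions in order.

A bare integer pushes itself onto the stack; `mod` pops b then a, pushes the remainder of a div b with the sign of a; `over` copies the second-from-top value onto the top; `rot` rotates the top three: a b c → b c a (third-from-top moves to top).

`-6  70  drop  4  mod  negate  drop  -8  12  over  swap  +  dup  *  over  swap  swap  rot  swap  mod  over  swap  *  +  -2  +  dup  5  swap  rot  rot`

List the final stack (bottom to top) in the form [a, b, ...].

[14, 14, 5]

-6     : -6
70     : -6 70
drop   : -6
4      : -6 4
mod    : -2
negate : 2
drop   : (empty)
-8     : -8
12     : -8 12
over   : -8 12 -8
swap   : -8 -8 12
+      : -8 4
dup    : -8 4 4
*      : -8 16
over   : -8 16 -8
swap   : -8 -8 16
swap   : -8 16 -8
rot    : 16 -8 -8
swap   : 16 -8 -8
mod    : 16 0
over   : 16 0 16
swap   : 16 16 0
*      : 16 0
+      : 16
-2     : 16 -2
+      : 14
dup    : 14 14
5      : 14 14 5
swap   : 14 5 14
rot    : 5 14 14
rot    : 14 14 5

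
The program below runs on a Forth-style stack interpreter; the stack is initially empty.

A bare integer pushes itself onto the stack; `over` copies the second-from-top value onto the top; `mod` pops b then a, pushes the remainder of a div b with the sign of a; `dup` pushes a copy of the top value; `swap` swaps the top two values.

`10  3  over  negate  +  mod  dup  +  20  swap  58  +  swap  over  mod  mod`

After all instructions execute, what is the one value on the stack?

4

10     -> 10
3      -> 10 3
over   -> 10 3 10
negate -> 10 3 -10
+      -> 10 -7
mod    -> 3
dup    -> 3 3
+      -> 6
20     -> 6 20
swap   -> 20 6
58     -> 20 6 58
+      -> 20 64
swap   -> 64 20
over   -> 64 20 64
mod    -> 64 20
mod    -> 4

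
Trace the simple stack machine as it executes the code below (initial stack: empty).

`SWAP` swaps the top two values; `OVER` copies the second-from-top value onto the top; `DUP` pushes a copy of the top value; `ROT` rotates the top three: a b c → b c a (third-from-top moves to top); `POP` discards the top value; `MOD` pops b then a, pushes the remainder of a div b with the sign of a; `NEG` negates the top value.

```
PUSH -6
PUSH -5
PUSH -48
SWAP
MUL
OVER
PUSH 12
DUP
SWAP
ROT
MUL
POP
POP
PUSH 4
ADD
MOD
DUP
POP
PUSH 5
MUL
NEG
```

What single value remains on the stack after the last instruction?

PUSH -6   -6
PUSH -5   -6 -5
PUSH -48  -6 -5 -48
SWAP      -6 -48 -5
MUL       -6 240
OVER      -6 240 -6
PUSH 12   -6 240 -6 12
DUP       -6 240 -6 12 12
SWAP      -6 240 -6 12 12
ROT       -6 240 12 12 -6
MUL       -6 240 12 -72
POP       -6 240 12
POP       -6 240
PUSH 4    -6 240 4
ADD       -6 244
MOD       -6
DUP       -6 -6
POP       -6
PUSH 5    -6 5
MUL       -30
NEG       30

30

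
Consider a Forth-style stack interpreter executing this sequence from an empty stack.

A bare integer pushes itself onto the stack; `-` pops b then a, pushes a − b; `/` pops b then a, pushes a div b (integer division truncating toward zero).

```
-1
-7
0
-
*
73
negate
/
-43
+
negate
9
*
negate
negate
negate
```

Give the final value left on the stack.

-1     → -1
-7     → -1 -7
0      → -1 -7 0
-      → -1 -7
*      → 7
73     → 7 73
negate → 7 -73
/      → 0
-43    → 0 -43
+      → -43
negate → 43
9      → 43 9
*      → 387
negate → -387
negate → 387
negate → -387

-387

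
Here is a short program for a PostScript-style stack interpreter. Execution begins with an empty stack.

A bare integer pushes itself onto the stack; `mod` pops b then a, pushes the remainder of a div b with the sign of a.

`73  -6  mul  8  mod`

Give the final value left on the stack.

73   73
-6   73 -6
mul  -438
8    -438 8
mod  -6

-6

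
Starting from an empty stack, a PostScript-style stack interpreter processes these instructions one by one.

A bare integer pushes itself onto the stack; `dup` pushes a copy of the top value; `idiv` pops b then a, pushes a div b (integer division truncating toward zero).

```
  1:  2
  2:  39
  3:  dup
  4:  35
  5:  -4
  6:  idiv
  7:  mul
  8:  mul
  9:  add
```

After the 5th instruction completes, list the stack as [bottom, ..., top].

[2, 39, 39, 35, -4]

2   : 2
39  : 2 39
dup : 2 39 39
35  : 2 39 39 35
-4  : 2 39 39 35 -4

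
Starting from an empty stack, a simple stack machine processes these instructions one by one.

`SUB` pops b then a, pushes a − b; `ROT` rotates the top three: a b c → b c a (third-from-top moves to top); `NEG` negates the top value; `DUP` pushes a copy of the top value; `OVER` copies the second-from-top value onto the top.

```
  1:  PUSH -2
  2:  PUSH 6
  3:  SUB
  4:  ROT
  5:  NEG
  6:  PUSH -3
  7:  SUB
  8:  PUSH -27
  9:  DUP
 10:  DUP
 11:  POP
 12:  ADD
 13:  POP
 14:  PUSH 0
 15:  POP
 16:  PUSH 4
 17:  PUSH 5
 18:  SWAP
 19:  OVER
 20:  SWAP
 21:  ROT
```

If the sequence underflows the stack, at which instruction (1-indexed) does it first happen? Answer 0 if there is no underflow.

PUSH -2 → [-2]
PUSH 6  → [-2, 6]
SUB     → [-8]
ROT  — needs 3 operands, stack has 1 → underflow

4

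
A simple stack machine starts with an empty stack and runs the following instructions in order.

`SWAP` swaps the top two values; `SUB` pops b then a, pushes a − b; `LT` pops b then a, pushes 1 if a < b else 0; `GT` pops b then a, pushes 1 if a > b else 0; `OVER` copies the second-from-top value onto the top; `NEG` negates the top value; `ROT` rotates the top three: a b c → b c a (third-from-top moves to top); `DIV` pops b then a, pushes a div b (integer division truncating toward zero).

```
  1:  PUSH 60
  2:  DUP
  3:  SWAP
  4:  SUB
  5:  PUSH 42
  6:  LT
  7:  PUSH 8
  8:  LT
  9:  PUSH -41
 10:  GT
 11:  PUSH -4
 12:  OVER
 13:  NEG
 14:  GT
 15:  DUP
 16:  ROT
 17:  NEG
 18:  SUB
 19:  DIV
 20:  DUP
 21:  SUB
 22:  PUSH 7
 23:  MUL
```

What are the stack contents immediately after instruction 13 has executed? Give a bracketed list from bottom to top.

PUSH 60  → [60]
DUP      → [60, 60]
SWAP     → [60, 60]
SUB      → [0]
PUSH 42  → [0, 42]
LT       → [1]
PUSH 8   → [1, 8]
LT       → [1]
PUSH -41 → [1, -41]
GT       → [1]
PUSH -4  → [1, -4]
OVER     → [1, -4, 1]
NEG      → [1, -4, -1]

[1, -4, -1]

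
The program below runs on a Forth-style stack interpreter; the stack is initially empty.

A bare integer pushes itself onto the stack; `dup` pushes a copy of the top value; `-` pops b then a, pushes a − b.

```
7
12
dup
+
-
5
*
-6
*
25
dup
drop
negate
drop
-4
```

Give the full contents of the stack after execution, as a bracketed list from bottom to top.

[510, -4]

7      → [7]
12     → [7, 12]
dup    → [7, 12, 12]
+      → [7, 24]
-      → [-17]
5      → [-17, 5]
*      → [-85]
-6     → [-85, -6]
*      → [510]
25     → [510, 25]
dup    → [510, 25, 25]
drop   → [510, 25]
negate → [510, -25]
drop   → [510]
-4     → [510, -4]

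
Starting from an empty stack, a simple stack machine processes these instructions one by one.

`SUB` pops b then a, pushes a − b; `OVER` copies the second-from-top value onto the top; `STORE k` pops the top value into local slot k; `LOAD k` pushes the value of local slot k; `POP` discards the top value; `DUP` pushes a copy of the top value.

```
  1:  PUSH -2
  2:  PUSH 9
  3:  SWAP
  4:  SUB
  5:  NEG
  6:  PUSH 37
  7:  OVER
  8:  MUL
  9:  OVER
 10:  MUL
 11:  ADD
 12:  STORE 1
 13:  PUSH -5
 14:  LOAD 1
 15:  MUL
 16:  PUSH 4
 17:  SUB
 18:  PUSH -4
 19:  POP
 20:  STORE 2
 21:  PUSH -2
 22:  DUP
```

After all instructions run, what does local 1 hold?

4466

PUSH -2 → [-2]
PUSH 9  → [-2, 9]
SWAP    → [9, -2]
SUB     → [11]
NEG     → [-11]
PUSH 37 → [-11, 37]
OVER    → [-11, 37, -11]
MUL     → [-11, -407]
OVER    → [-11, -407, -11]
MUL     → [-11, 4477]
ADD     → [4466]
STORE 1 → []
PUSH -5 → [-5]
LOAD 1  → [-5, 4466]
MUL     → [-22330]
PUSH 4  → [-22330, 4]
SUB     → [-22334]
PUSH -4 → [-22334, -4]
POP     → [-22334]
STORE 2 → []
PUSH -2 → [-2]
DUP     → [-2, -2]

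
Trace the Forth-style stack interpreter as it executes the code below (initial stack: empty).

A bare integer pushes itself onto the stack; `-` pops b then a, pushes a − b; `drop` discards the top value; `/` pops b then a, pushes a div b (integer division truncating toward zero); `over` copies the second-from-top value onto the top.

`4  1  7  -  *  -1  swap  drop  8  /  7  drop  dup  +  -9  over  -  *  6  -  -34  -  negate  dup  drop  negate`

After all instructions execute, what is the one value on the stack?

4      : [4]
1      : [4, 1]
7      : [4, 1, 7]
-      : [4, -6]
*      : [-24]
-1     : [-24, -1]
swap   : [-1, -24]
drop   : [-1]
8      : [-1, 8]
/      : [0]
7      : [0, 7]
drop   : [0]
dup    : [0, 0]
+      : [0]
-9     : [0, -9]
over   : [0, -9, 0]
-      : [0, -9]
*      : [0]
6      : [0, 6]
-      : [-6]
-34    : [-6, -34]
-      : [28]
negate : [-28]
dup    : [-28, -28]
drop   : [-28]
negate : [28]

28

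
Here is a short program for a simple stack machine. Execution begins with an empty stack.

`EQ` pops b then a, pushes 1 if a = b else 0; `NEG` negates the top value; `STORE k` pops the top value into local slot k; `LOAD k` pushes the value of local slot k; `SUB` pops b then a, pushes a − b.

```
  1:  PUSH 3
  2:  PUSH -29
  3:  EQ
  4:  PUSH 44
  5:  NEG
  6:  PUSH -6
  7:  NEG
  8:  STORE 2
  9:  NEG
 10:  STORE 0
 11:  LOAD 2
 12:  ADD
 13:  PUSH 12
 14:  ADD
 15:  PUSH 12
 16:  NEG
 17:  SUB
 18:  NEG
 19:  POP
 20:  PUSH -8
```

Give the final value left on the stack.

-8

PUSH 3   : [3]
PUSH -29 : [3, -29]
EQ       : [0]
PUSH 44  : [0, 44]
NEG      : [0, -44]
PUSH -6  : [0, -44, -6]
NEG      : [0, -44, 6]
STORE 2  : [0, -44]
NEG      : [0, 44]
STORE 0  : [0]
LOAD 2   : [0, 6]
ADD      : [6]
PUSH 12  : [6, 12]
ADD      : [18]
PUSH 12  : [18, 12]
NEG      : [18, -12]
SUB      : [30]
NEG      : [-30]
POP      : []
PUSH -8  : [-8]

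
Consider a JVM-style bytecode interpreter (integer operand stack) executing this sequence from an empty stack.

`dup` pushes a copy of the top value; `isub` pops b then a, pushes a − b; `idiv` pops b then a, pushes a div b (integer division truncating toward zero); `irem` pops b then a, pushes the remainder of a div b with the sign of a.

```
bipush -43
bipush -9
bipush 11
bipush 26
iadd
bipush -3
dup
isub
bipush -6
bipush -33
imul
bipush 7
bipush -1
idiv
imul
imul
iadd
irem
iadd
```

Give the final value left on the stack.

-52

bipush -43 → -43
bipush -9  → -43 -9
bipush 11  → -43 -9 11
bipush 26  → -43 -9 11 26
iadd       → -43 -9 37
bipush -3  → -43 -9 37 -3
dup        → -43 -9 37 -3 -3
isub       → -43 -9 37 0
bipush -6  → -43 -9 37 0 -6
bipush -33 → -43 -9 37 0 -6 -33
imul       → -43 -9 37 0 198
bipush 7   → -43 -9 37 0 198 7
bipush -1  → -43 -9 37 0 198 7 -1
idiv       → -43 -9 37 0 198 -7
imul       → -43 -9 37 0 -1386
imul       → -43 -9 37 0
iadd       → -43 -9 37
irem       → -43 -9
iadd       → -52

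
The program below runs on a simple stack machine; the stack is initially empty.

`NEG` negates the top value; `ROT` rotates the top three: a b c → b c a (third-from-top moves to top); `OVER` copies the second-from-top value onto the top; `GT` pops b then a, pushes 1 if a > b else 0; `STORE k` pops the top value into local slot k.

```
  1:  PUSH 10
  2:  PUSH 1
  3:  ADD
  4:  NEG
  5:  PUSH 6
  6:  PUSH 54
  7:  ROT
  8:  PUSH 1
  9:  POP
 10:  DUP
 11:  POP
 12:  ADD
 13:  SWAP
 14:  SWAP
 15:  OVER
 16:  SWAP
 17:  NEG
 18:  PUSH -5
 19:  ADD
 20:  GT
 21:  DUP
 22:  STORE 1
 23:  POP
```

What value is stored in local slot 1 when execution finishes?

1

PUSH 10 → [10]
PUSH 1  → [10, 1]
ADD     → [11]
NEG     → [-11]
PUSH 6  → [-11, 6]
PUSH 54 → [-11, 6, 54]
ROT     → [6, 54, -11]
PUSH 1  → [6, 54, -11, 1]
POP     → [6, 54, -11]
DUP     → [6, 54, -11, -11]
POP     → [6, 54, -11]
ADD     → [6, 43]
SWAP    → [43, 6]
SWAP    → [6, 43]
OVER    → [6, 43, 6]
SWAP    → [6, 6, 43]
NEG     → [6, 6, -43]
PUSH -5 → [6, 6, -43, -5]
ADD     → [6, 6, -48]
GT      → [6, 1]
DUP     → [6, 1, 1]
STORE 1 → [6, 1]
POP     → [6]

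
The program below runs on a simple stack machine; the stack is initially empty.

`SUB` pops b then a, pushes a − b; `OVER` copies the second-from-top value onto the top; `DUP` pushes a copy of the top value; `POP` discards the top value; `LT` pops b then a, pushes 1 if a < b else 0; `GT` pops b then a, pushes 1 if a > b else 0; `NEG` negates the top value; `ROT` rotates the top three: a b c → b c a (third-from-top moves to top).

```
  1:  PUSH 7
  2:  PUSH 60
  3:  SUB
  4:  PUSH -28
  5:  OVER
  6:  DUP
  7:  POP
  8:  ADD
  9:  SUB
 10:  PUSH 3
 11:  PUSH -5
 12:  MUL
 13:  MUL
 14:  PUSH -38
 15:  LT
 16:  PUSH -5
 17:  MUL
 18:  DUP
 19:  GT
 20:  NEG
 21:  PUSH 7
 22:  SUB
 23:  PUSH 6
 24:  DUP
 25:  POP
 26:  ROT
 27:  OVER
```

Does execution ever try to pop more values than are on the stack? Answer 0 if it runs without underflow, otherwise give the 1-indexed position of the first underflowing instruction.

26

PUSH 7   : 7
PUSH 60  : 7 60
SUB      : -53
PUSH -28 : -53 -28
OVER     : -53 -28 -53
DUP      : -53 -28 -53 -53
POP      : -53 -28 -53
ADD      : -53 -81
SUB      : 28
PUSH 3   : 28 3
PUSH -5  : 28 3 -5
MUL      : 28 -15
MUL      : -420
PUSH -38 : -420 -38
LT       : 1
PUSH -5  : 1 -5
MUL      : -5
DUP      : -5 -5
GT       : 0
NEG      : 0
PUSH 7   : 0 7
SUB      : -7
PUSH 6   : -7 6
DUP      : -7 6 6
POP      : -7 6
ROT  — needs 3 operands, stack has 2 → underflow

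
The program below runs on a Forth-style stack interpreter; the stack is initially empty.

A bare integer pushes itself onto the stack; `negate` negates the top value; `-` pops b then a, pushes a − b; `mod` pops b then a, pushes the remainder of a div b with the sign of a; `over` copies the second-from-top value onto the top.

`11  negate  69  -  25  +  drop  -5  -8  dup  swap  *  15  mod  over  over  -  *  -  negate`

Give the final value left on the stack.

11     → 11
negate → -11
69     → -11 69
-      → -80
25     → -80 25
+      → -55
drop   → (empty)
-5     → -5
-8     → -5 -8
dup    → -5 -8 -8
swap   → -5 -8 -8
*      → -5 64
15     → -5 64 15
mod    → -5 4
over   → -5 4 -5
over   → -5 4 -5 4
-      → -5 4 -9
*      → -5 -36
-      → 31
negate → -31

-31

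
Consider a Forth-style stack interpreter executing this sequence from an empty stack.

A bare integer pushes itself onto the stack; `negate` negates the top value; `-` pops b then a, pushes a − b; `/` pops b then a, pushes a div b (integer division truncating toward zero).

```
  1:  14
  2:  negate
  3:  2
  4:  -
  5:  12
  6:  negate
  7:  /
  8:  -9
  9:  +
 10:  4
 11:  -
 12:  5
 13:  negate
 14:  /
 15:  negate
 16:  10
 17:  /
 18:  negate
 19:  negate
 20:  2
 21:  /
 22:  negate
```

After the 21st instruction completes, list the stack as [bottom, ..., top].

[0]

14     : [14]
negate : [-14]
2      : [-14, 2]
-      : [-16]
12     : [-16, 12]
negate : [-16, -12]
/      : [1]
-9     : [1, -9]
+      : [-8]
4      : [-8, 4]
-      : [-12]
5      : [-12, 5]
negate : [-12, -5]
/      : [2]
negate : [-2]
10     : [-2, 10]
/      : [0]
negate : [0]
negate : [0]
2      : [0, 2]
/      : [0]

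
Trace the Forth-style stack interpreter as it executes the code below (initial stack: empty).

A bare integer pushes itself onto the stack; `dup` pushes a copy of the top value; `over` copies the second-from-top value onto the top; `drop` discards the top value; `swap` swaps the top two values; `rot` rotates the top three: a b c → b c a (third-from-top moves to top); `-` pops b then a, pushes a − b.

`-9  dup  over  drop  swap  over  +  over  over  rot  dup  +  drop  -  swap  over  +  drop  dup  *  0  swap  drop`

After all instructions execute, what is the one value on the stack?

0

-9   : [-9]
dup  : [-9, -9]
over : [-9, -9, -9]
drop : [-9, -9]
swap : [-9, -9]
over : [-9, -9, -9]
+    : [-9, -18]
over : [-9, -18, -9]
over : [-9, -18, -9, -18]
rot  : [-9, -9, -18, -18]
dup  : [-9, -9, -18, -18, -18]
+    : [-9, -9, -18, -36]
drop : [-9, -9, -18]
-    : [-9, 9]
swap : [9, -9]
over : [9, -9, 9]
+    : [9, 0]
drop : [9]
dup  : [9, 9]
*    : [81]
0    : [81, 0]
swap : [0, 81]
drop : [0]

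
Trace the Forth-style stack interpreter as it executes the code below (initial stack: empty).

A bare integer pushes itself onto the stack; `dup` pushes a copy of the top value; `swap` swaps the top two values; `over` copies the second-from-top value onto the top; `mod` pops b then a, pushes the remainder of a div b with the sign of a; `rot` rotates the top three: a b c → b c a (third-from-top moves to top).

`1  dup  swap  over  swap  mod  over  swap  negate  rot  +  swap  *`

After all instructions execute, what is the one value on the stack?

1      -> 1
dup    -> 1 1
swap   -> 1 1
over   -> 1 1 1
swap   -> 1 1 1
mod    -> 1 0
over   -> 1 0 1
swap   -> 1 1 0
negate -> 1 1 0
rot    -> 1 0 1
+      -> 1 1
swap   -> 1 1
*      -> 1

1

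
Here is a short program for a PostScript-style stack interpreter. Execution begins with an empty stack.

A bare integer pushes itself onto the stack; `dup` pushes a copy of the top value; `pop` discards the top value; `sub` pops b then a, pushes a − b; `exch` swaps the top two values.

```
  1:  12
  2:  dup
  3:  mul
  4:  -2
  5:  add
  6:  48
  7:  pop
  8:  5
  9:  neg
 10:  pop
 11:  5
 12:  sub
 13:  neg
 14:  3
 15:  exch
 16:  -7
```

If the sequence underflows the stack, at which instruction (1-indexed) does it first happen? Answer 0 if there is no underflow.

0

12   -> 12
dup  -> 12 12
mul  -> 144
-2   -> 144 -2
add  -> 142
48   -> 142 48
pop  -> 142
5    -> 142 5
neg  -> 142 -5
pop  -> 142
5    -> 142 5
sub  -> 137
neg  -> -137
3    -> -137 3
exch -> 3 -137
-7   -> 3 -137 -7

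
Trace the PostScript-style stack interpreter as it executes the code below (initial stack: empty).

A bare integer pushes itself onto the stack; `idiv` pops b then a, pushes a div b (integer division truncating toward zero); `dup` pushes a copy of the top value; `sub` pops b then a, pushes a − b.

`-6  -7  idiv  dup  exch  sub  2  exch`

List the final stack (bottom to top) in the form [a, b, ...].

[2, 0]

-6   → -6
-7   → -6 -7
idiv → 0
dup  → 0 0
exch → 0 0
sub  → 0
2    → 0 2
exch → 2 0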